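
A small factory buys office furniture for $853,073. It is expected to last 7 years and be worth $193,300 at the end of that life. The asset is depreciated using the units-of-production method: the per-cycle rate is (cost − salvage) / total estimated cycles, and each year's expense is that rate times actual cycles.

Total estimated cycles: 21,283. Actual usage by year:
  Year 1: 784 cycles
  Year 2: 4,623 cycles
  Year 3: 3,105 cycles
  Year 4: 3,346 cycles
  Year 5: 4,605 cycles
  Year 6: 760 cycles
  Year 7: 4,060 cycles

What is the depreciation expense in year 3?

Depreciable base = $853,073 − $193,300 = $659,773.
Rate = $659,773 / 21,283 cycles = $31 per cycle.
Year 1: 784 × $31 = $24,304. Book value $828,769.
Year 2: 4,623 × $31 = $143,313. Book value $685,456.
Year 3: 3,105 × $31 = $96,255. Book value $589,201.

$96,255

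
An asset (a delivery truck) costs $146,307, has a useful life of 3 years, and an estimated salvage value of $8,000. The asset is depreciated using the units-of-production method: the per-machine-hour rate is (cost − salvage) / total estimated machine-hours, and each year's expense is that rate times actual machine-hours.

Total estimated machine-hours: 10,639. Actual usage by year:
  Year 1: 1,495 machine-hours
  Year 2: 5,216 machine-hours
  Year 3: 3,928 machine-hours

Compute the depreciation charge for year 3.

$51,064

Depreciable base = $146,307 − $8,000 = $138,307.
Rate = $138,307 / 10,639 machine-hours = $13 per machine-hour.
Year 1: 1,495 × $13 = $19,435. Book value $126,872.
Year 2: 5,216 × $13 = $67,808. Book value $59,064.
Year 3: 3,928 × $13 = $51,064. Book value $8,000.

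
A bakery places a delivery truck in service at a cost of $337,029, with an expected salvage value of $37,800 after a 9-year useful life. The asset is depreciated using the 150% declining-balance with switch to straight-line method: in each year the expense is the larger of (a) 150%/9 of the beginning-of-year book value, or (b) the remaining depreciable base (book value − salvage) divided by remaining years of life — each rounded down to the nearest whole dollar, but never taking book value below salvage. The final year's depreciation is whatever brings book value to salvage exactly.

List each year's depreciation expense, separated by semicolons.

$56,171; $46,809; $39,008; $32,506; $27,089; $24,411; $24,411; $24,412; $24,412

Depreciable base = $337,029 − $37,800 = $299,229.
Year 1: DB = ⌊$337,029 × 150%/9⌋ = $56,171; SL = ⌊$299,229/9⌋ = $33,247 → take DB $56,171. Book value $280,858.
Year 2: DB = ⌊$280,858 × 150%/9⌋ = $46,809; SL = ⌊$243,058/8⌋ = $30,382 → take DB $46,809. Book value $234,049.
Year 3: DB = ⌊$234,049 × 150%/9⌋ = $39,008; SL = ⌊$196,249/7⌋ = $28,035 → take DB $39,008. Book value $195,041.
Year 4: DB = ⌊$195,041 × 150%/9⌋ = $32,506; SL = ⌊$157,241/6⌋ = $26,206 → take DB $32,506. Book value $162,535.
Year 5: DB = ⌊$162,535 × 150%/9⌋ = $27,089; SL = ⌊$124,735/5⌋ = $24,947 → take DB $27,089. Book value $135,446.
Year 6: DB = ⌊$135,446 × 150%/9⌋ = $22,574; SL = ⌊$97,646/4⌋ = $24,411 → take SL $24,411. Book value $111,035.
Year 7: DB = ⌊$111,035 × 150%/9⌋ = $18,505; SL = ⌊$73,235/3⌋ = $24,411 → take SL $24,411. Book value $86,624.
Year 8: DB = ⌊$86,624 × 150%/9⌋ = $14,437; SL = ⌊$48,824/2⌋ = $24,412 → take SL $24,412. Book value $62,212.
Year 9 (final): $62,212 − $37,800 = $24,412. Book value $37,800.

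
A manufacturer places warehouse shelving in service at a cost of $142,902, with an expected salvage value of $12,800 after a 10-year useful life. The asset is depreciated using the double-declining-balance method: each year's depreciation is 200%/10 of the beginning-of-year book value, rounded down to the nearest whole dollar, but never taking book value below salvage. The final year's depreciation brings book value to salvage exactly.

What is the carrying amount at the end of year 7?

Depreciable base = $142,902 − $12,800 = $130,102.
Year 1: ⌊$142,902 × 200%/10⌋ = $28,580. Book value $114,322.
Year 2: ⌊$114,322 × 200%/10⌋ = $22,864. Book value $91,458.
Year 3: ⌊$91,458 × 200%/10⌋ = $18,291. Book value $73,167.
Year 4: ⌊$73,167 × 200%/10⌋ = $14,633. Book value $58,534.
Year 5: ⌊$58,534 × 200%/10⌋ = $11,706. Book value $46,828.
Year 6: ⌊$46,828 × 200%/10⌋ = $9,365. Book value $37,463.
Year 7: ⌊$37,463 × 200%/10⌋ = $7,492. Book value $29,971.

$29,971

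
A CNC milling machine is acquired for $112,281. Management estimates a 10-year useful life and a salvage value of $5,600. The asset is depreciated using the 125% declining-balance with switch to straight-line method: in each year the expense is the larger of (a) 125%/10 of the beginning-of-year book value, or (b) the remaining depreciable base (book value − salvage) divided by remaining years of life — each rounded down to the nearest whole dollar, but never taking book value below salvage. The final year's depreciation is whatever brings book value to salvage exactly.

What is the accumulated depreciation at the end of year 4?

$47,005

Depreciable base = $112,281 − $5,600 = $106,681.
Year 1: DB = ⌊$112,281 × 125%/10⌋ = $14,035; SL = ⌊$106,681/10⌋ = $10,668 → take DB $14,035. Book value $98,246.
Year 2: DB = ⌊$98,246 × 125%/10⌋ = $12,280; SL = ⌊$92,646/9⌋ = $10,294 → take DB $12,280. Book value $85,966.
Year 3: DB = ⌊$85,966 × 125%/10⌋ = $10,745; SL = ⌊$80,366/8⌋ = $10,045 → take DB $10,745. Book value $75,221.
Year 4: DB = ⌊$75,221 × 125%/10⌋ = $9,402; SL = ⌊$69,621/7⌋ = $9,945 → take SL $9,945. Book value $65,276.
Accumulated through year 4 = $112,281 − $65,276 = $47,005.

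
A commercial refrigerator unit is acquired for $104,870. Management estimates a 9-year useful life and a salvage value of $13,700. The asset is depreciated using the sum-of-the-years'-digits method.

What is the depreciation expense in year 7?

$6,078

Depreciable base = $104,870 − $13,700 = $91,170.
Sum of the years' digits = 9+8+7+6+5+4+3+2+1 = 45.
Year 1: $91,170 × 9/45 = $18,234. Book value $86,636.
Year 2: $91,170 × 8/45 = $16,208. Book value $70,428.
Year 3: $91,170 × 7/45 = $14,182. Book value $56,246.
Year 4: $91,170 × 6/45 = $12,156. Book value $44,090.
Year 5: $91,170 × 5/45 = $10,130. Book value $33,960.
Year 6: $91,170 × 4/45 = $8,104. Book value $25,856.
Year 7: $91,170 × 3/45 = $6,078. Book value $19,778.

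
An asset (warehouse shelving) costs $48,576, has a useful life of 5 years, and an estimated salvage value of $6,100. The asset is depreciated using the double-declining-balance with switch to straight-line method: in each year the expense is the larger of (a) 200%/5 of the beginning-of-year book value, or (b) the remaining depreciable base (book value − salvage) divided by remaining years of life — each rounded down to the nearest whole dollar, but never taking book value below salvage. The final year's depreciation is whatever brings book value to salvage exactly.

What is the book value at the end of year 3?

$10,493

Depreciable base = $48,576 − $6,100 = $42,476.
Year 1: DB = ⌊$48,576 × 200%/5⌋ = $19,430; SL = ⌊$42,476/5⌋ = $8,495 → take DB $19,430. Book value $29,146.
Year 2: DB = ⌊$29,146 × 200%/5⌋ = $11,658; SL = ⌊$23,046/4⌋ = $5,761 → take DB $11,658. Book value $17,488.
Year 3: DB = ⌊$17,488 × 200%/5⌋ = $6,995; SL = ⌊$11,388/3⌋ = $3,796 → take DB $6,995. Book value $10,493.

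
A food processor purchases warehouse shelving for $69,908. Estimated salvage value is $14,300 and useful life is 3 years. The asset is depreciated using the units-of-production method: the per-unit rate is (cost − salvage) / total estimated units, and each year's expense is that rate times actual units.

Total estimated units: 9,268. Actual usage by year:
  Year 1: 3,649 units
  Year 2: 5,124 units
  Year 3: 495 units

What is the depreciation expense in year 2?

Depreciable base = $69,908 − $14,300 = $55,608.
Rate = $55,608 / 9,268 units = $6 per unit.
Year 1: 3,649 × $6 = $21,894. Book value $48,014.
Year 2: 5,124 × $6 = $30,744. Book value $17,270.

$30,744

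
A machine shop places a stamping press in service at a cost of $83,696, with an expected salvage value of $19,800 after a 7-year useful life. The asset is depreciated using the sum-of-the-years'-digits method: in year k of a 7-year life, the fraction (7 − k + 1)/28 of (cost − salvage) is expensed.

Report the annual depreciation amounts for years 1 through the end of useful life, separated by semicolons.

Depreciable base = $83,696 − $19,800 = $63,896.
Sum of the years' digits = 7+6+5+4+3+2+1 = 28.
Year 1: $63,896 × 7/28 = $15,974. Book value $67,722.
Year 2: $63,896 × 6/28 = $13,692. Book value $54,030.
Year 3: $63,896 × 5/28 = $11,410. Book value $42,620.
Year 4: $63,896 × 4/28 = $9,128. Book value $33,492.
Year 5: $63,896 × 3/28 = $6,846. Book value $26,646.
Year 6: $63,896 × 2/28 = $4,564. Book value $22,082.
Year 7: $63,896 × 1/28 = $2,282. Book value $19,800.

$15,974; $13,692; $11,410; $9,128; $6,846; $4,564; $2,282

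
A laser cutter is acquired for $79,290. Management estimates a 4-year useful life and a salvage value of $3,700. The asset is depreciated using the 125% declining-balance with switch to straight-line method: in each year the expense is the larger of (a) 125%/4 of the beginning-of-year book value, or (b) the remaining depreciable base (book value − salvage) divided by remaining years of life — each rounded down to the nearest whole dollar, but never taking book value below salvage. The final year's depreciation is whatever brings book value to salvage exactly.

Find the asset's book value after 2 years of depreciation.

$37,477

Depreciable base = $79,290 − $3,700 = $75,590.
Year 1: DB = ⌊$79,290 × 125%/4⌋ = $24,778; SL = ⌊$75,590/4⌋ = $18,897 → take DB $24,778. Book value $54,512.
Year 2: DB = ⌊$54,512 × 125%/4⌋ = $17,035; SL = ⌊$50,812/3⌋ = $16,937 → take DB $17,035. Book value $37,477.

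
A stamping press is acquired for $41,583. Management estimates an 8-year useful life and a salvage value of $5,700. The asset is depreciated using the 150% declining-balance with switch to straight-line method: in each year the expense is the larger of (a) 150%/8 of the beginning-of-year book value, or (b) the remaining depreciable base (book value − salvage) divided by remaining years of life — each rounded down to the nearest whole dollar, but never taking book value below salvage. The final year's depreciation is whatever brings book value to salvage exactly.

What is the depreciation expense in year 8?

$3,009

Depreciable base = $41,583 − $5,700 = $35,883.
Year 1: DB = ⌊$41,583 × 150%/8⌋ = $7,796; SL = ⌊$35,883/8⌋ = $4,485 → take DB $7,796. Book value $33,787.
Year 2: DB = ⌊$33,787 × 150%/8⌋ = $6,335; SL = ⌊$28,087/7⌋ = $4,012 → take DB $6,335. Book value $27,452.
Year 3: DB = ⌊$27,452 × 150%/8⌋ = $5,147; SL = ⌊$21,752/6⌋ = $3,625 → take DB $5,147. Book value $22,305.
Year 4: DB = ⌊$22,305 × 150%/8⌋ = $4,182; SL = ⌊$16,605/5⌋ = $3,321 → take DB $4,182. Book value $18,123.
Year 5: DB = ⌊$18,123 × 150%/8⌋ = $3,398; SL = ⌊$12,423/4⌋ = $3,105 → take DB $3,398. Book value $14,725.
Year 6: DB = ⌊$14,725 × 150%/8⌋ = $2,760; SL = ⌊$9,025/3⌋ = $3,008 → take SL $3,008. Book value $11,717.
Year 7: DB = ⌊$11,717 × 150%/8⌋ = $2,196; SL = ⌊$6,017/2⌋ = $3,008 → take SL $3,008. Book value $8,709.
Year 8 (final): $8,709 − $5,700 = $3,009. Book value $5,700.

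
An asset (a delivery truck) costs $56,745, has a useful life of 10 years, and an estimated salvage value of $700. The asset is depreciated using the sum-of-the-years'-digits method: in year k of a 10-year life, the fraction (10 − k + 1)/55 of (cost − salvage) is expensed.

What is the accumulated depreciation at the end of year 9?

$55,026

Depreciable base = $56,745 − $700 = $56,045.
Sum of the years' digits = 10+9+8+7+6+5+4+3+2+1 = 55.
Year 1: $56,045 × 10/55 = $10,190. Book value $46,555.
Year 2: $56,045 × 9/55 = $9,171. Book value $37,384.
Year 3: $56,045 × 8/55 = $8,152. Book value $29,232.
Year 4: $56,045 × 7/55 = $7,133. Book value $22,099.
Year 5: $56,045 × 6/55 = $6,114. Book value $15,985.
Year 6: $56,045 × 5/55 = $5,095. Book value $10,890.
Year 7: $56,045 × 4/55 = $4,076. Book value $6,814.
Year 8: $56,045 × 3/55 = $3,057. Book value $3,757.
Year 9: $56,045 × 2/55 = $2,038. Book value $1,719.
Accumulated through year 9 = $56,745 − $1,719 = $55,026.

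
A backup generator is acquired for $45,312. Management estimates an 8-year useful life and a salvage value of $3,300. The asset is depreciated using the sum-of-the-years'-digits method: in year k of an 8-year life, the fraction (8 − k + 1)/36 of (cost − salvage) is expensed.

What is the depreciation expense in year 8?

$1,167

Depreciable base = $45,312 − $3,300 = $42,012.
Sum of the years' digits = 8+7+6+5+4+3+2+1 = 36.
Year 1: $42,012 × 8/36 = $9,336. Book value $35,976.
Year 2: $42,012 × 7/36 = $8,169. Book value $27,807.
Year 3: $42,012 × 6/36 = $7,002. Book value $20,805.
Year 4: $42,012 × 5/36 = $5,835. Book value $14,970.
Year 5: $42,012 × 4/36 = $4,668. Book value $10,302.
Year 6: $42,012 × 3/36 = $3,501. Book value $6,801.
Year 7: $42,012 × 2/36 = $2,334. Book value $4,467.
Year 8: $42,012 × 1/36 = $1,167. Book value $3,300.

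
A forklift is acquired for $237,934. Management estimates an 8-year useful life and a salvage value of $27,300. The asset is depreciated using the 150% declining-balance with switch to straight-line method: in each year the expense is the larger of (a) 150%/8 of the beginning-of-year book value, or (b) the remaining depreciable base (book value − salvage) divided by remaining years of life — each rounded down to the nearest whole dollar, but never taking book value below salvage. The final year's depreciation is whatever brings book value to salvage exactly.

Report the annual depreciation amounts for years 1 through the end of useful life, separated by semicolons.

Depreciable base = $237,934 − $27,300 = $210,634.
Year 1: DB = ⌊$237,934 × 150%/8⌋ = $44,612; SL = ⌊$210,634/8⌋ = $26,329 → take DB $44,612. Book value $193,322.
Year 2: DB = ⌊$193,322 × 150%/8⌋ = $36,247; SL = ⌊$166,022/7⌋ = $23,717 → take DB $36,247. Book value $157,075.
Year 3: DB = ⌊$157,075 × 150%/8⌋ = $29,451; SL = ⌊$129,775/6⌋ = $21,629 → take DB $29,451. Book value $127,624.
Year 4: DB = ⌊$127,624 × 150%/8⌋ = $23,929; SL = ⌊$100,324/5⌋ = $20,064 → take DB $23,929. Book value $103,695.
Year 5: DB = ⌊$103,695 × 150%/8⌋ = $19,442; SL = ⌊$76,395/4⌋ = $19,098 → take DB $19,442. Book value $84,253.
Year 6: DB = ⌊$84,253 × 150%/8⌋ = $15,797; SL = ⌊$56,953/3⌋ = $18,984 → take SL $18,984. Book value $65,269.
Year 7: DB = ⌊$65,269 × 150%/8⌋ = $12,237; SL = ⌊$37,969/2⌋ = $18,984 → take SL $18,984. Book value $46,285.
Year 8 (final): $46,285 − $27,300 = $18,985. Book value $27,300.

$44,612; $36,247; $29,451; $23,929; $19,442; $18,984; $18,984; $18,985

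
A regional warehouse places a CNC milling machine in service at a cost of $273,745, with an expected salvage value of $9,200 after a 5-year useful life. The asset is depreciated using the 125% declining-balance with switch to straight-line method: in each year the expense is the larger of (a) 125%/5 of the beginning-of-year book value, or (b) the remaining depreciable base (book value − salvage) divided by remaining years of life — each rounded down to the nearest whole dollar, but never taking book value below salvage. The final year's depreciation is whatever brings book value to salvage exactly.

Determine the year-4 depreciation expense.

Depreciable base = $273,745 − $9,200 = $264,545.
Year 1: DB = ⌊$273,745 × 125%/5⌋ = $68,436; SL = ⌊$264,545/5⌋ = $52,909 → take DB $68,436. Book value $205,309.
Year 2: DB = ⌊$205,309 × 125%/5⌋ = $51,327; SL = ⌊$196,109/4⌋ = $49,027 → take DB $51,327. Book value $153,982.
Year 3: DB = ⌊$153,982 × 125%/5⌋ = $38,495; SL = ⌊$144,782/3⌋ = $48,260 → take SL $48,260. Book value $105,722.
Year 4: DB = ⌊$105,722 × 125%/5⌋ = $26,430; SL = ⌊$96,522/2⌋ = $48,261 → take SL $48,261. Book value $57,461.

$48,261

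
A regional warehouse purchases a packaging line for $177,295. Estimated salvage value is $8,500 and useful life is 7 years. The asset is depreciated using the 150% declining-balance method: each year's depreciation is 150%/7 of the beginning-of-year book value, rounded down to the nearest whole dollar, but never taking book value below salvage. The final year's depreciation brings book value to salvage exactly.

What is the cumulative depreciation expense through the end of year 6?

$135,579

Depreciable base = $177,295 − $8,500 = $168,795.
Year 1: ⌊$177,295 × 150%/7⌋ = $37,991. Book value $139,304.
Year 2: ⌊$139,304 × 150%/7⌋ = $29,850. Book value $109,454.
Year 3: ⌊$109,454 × 150%/7⌋ = $23,454. Book value $86,000.
Year 4: ⌊$86,000 × 150%/7⌋ = $18,428. Book value $67,572.
Year 5: ⌊$67,572 × 150%/7⌋ = $14,479. Book value $53,093.
Year 6: ⌊$53,093 × 150%/7⌋ = $11,377. Book value $41,716.
Accumulated through year 6 = $177,295 − $41,716 = $135,579.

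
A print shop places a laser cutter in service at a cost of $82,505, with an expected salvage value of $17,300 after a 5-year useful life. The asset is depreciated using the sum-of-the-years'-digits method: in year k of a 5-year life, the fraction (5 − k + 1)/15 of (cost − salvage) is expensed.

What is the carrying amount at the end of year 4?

$21,647

Depreciable base = $82,505 − $17,300 = $65,205.
Sum of the years' digits = 5+4+3+2+1 = 15.
Year 1: $65,205 × 5/15 = $21,735. Book value $60,770.
Year 2: $65,205 × 4/15 = $17,388. Book value $43,382.
Year 3: $65,205 × 3/15 = $13,041. Book value $30,341.
Year 4: $65,205 × 2/15 = $8,694. Book value $21,647.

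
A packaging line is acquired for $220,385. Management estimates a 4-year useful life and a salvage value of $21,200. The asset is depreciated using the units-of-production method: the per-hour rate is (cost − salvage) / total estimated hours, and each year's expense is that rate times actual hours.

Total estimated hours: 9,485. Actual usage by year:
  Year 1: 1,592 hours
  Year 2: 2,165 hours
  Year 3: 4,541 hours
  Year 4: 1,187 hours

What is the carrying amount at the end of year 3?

Depreciable base = $220,385 − $21,200 = $199,185.
Rate = $199,185 / 9,485 hours = $21 per hour.
Year 1: 1,592 × $21 = $33,432. Book value $186,953.
Year 2: 2,165 × $21 = $45,465. Book value $141,488.
Year 3: 4,541 × $21 = $95,361. Book value $46,127.

$46,127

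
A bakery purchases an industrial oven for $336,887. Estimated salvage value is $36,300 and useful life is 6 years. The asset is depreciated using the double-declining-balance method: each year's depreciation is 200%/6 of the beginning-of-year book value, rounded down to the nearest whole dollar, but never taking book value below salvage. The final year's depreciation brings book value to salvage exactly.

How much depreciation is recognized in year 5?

Depreciable base = $336,887 − $36,300 = $300,587.
Year 1: ⌊$336,887 × 200%/6⌋ = $112,295. Book value $224,592.
Year 2: ⌊$224,592 × 200%/6⌋ = $74,864. Book value $149,728.
Year 3: ⌊$149,728 × 200%/6⌋ = $49,909. Book value $99,819.
Year 4: ⌊$99,819 × 200%/6⌋ = $33,273. Book value $66,546.
Year 5: ⌊$66,546 × 200%/6⌋ = $22,182. Book value $44,364.

$22,182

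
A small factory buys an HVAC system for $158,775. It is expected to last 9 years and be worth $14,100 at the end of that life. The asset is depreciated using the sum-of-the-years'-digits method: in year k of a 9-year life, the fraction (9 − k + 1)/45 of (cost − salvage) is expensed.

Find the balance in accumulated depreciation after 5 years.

Depreciable base = $158,775 − $14,100 = $144,675.
Sum of the years' digits = 9+8+7+6+5+4+3+2+1 = 45.
Year 1: $144,675 × 9/45 = $28,935. Book value $129,840.
Year 2: $144,675 × 8/45 = $25,720. Book value $104,120.
Year 3: $144,675 × 7/45 = $22,505. Book value $81,615.
Year 4: $144,675 × 6/45 = $19,290. Book value $62,325.
Year 5: $144,675 × 5/45 = $16,075. Book value $46,250.
Accumulated through year 5 = $158,775 − $46,250 = $112,525.

$112,525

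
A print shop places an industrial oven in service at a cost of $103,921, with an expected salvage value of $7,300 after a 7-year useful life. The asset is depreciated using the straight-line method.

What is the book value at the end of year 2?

$76,315

Depreciable base = $103,921 − $7,300 = $96,621.
Annual expense = $96,621 / 7 = $13,803.
End of year 1: book value $90,118.
End of year 2: book value $76,315.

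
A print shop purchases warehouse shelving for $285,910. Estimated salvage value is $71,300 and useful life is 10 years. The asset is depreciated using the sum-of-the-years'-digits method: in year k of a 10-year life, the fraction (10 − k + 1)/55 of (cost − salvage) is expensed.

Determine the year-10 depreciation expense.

Depreciable base = $285,910 − $71,300 = $214,610.
Sum of the years' digits = 10+9+8+7+6+5+4+3+2+1 = 55.
Year 1: $214,610 × 10/55 = $39,020. Book value $246,890.
Year 2: $214,610 × 9/55 = $35,118. Book value $211,772.
Year 3: $214,610 × 8/55 = $31,216. Book value $180,556.
Year 4: $214,610 × 7/55 = $27,314. Book value $153,242.
Year 5: $214,610 × 6/55 = $23,412. Book value $129,830.
Year 6: $214,610 × 5/55 = $19,510. Book value $110,320.
Year 7: $214,610 × 4/55 = $15,608. Book value $94,712.
Year 8: $214,610 × 3/55 = $11,706. Book value $83,006.
Year 9: $214,610 × 2/55 = $7,804. Book value $75,202.
Year 10: $214,610 × 1/55 = $3,902. Book value $71,300.

$3,902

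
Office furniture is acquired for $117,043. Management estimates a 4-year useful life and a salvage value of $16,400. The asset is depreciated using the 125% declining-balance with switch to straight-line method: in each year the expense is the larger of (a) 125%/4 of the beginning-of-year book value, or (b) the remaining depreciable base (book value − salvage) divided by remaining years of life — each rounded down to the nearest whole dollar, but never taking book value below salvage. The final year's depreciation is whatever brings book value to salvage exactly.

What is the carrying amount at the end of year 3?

Depreciable base = $117,043 − $16,400 = $100,643.
Year 1: DB = ⌊$117,043 × 125%/4⌋ = $36,575; SL = ⌊$100,643/4⌋ = $25,160 → take DB $36,575. Book value $80,468.
Year 2: DB = ⌊$80,468 × 125%/4⌋ = $25,146; SL = ⌊$64,068/3⌋ = $21,356 → take DB $25,146. Book value $55,322.
Year 3: DB = ⌊$55,322 × 125%/4⌋ = $17,288; SL = ⌊$38,922/2⌋ = $19,461 → take SL $19,461. Book value $35,861.

$35,861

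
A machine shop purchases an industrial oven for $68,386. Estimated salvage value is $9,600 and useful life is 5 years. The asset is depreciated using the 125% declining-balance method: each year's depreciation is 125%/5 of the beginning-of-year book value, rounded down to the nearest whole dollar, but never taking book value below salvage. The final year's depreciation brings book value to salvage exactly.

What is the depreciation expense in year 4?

Depreciable base = $68,386 − $9,600 = $58,786.
Year 1: ⌊$68,386 × 125%/5⌋ = $17,096. Book value $51,290.
Year 2: ⌊$51,290 × 125%/5⌋ = $12,822. Book value $38,468.
Year 3: ⌊$38,468 × 125%/5⌋ = $9,617. Book value $28,851.
Year 4: ⌊$28,851 × 125%/5⌋ = $7,212. Book value $21,639.

$7,212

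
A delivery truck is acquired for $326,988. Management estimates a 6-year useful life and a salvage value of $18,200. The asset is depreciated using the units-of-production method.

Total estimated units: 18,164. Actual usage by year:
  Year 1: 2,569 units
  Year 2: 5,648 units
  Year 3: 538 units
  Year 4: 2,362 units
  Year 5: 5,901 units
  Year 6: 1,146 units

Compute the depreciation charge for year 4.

Depreciable base = $326,988 − $18,200 = $308,788.
Rate = $308,788 / 18,164 units = $17 per unit.
Year 1: 2,569 × $17 = $43,673. Book value $283,315.
Year 2: 5,648 × $17 = $96,016. Book value $187,299.
Year 3: 538 × $17 = $9,146. Book value $178,153.
Year 4: 2,362 × $17 = $40,154. Book value $137,999.

$40,154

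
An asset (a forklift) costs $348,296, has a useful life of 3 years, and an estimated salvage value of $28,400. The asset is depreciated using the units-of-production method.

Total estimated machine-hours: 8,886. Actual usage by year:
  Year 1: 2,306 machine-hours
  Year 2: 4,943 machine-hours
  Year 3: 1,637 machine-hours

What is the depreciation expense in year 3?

Depreciable base = $348,296 − $28,400 = $319,896.
Rate = $319,896 / 8,886 machine-hours = $36 per machine-hour.
Year 1: 2,306 × $36 = $83,016. Book value $265,280.
Year 2: 4,943 × $36 = $177,948. Book value $87,332.
Year 3: 1,637 × $36 = $58,932. Book value $28,400.

$58,932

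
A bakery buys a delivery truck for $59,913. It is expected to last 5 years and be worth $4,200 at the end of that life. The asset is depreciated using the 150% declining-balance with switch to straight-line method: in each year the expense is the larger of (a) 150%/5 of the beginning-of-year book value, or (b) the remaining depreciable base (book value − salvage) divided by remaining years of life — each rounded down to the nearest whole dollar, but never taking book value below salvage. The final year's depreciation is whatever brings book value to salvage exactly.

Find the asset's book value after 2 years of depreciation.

Depreciable base = $59,913 − $4,200 = $55,713.
Year 1: DB = ⌊$59,913 × 150%/5⌋ = $17,973; SL = ⌊$55,713/5⌋ = $11,142 → take DB $17,973. Book value $41,940.
Year 2: DB = ⌊$41,940 × 150%/5⌋ = $12,582; SL = ⌊$37,740/4⌋ = $9,435 → take DB $12,582. Book value $29,358.

$29,358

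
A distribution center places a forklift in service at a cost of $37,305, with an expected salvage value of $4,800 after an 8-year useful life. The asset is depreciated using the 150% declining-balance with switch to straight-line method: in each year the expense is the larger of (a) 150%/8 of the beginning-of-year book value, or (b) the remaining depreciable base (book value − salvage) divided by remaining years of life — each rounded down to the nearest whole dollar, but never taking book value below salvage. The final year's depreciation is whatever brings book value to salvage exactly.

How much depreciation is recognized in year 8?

$2,804

Depreciable base = $37,305 − $4,800 = $32,505.
Year 1: DB = ⌊$37,305 × 150%/8⌋ = $6,994; SL = ⌊$32,505/8⌋ = $4,063 → take DB $6,994. Book value $30,311.
Year 2: DB = ⌊$30,311 × 150%/8⌋ = $5,683; SL = ⌊$25,511/7⌋ = $3,644 → take DB $5,683. Book value $24,628.
Year 3: DB = ⌊$24,628 × 150%/8⌋ = $4,617; SL = ⌊$19,828/6⌋ = $3,304 → take DB $4,617. Book value $20,011.
Year 4: DB = ⌊$20,011 × 150%/8⌋ = $3,752; SL = ⌊$15,211/5⌋ = $3,042 → take DB $3,752. Book value $16,259.
Year 5: DB = ⌊$16,259 × 150%/8⌋ = $3,048; SL = ⌊$11,459/4⌋ = $2,864 → take DB $3,048. Book value $13,211.
Year 6: DB = ⌊$13,211 × 150%/8⌋ = $2,477; SL = ⌊$8,411/3⌋ = $2,803 → take SL $2,803. Book value $10,408.
Year 7: DB = ⌊$10,408 × 150%/8⌋ = $1,951; SL = ⌊$5,608/2⌋ = $2,804 → take SL $2,804. Book value $7,604.
Year 8 (final): $7,604 − $4,800 = $2,804. Book value $4,800.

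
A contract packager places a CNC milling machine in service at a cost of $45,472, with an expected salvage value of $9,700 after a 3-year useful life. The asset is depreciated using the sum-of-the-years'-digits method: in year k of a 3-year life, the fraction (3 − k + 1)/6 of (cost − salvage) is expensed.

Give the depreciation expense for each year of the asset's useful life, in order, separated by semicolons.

$17,886; $11,924; $5,962

Depreciable base = $45,472 − $9,700 = $35,772.
Sum of the years' digits = 3+2+1 = 6.
Year 1: $35,772 × 3/6 = $17,886. Book value $27,586.
Year 2: $35,772 × 2/6 = $11,924. Book value $15,662.
Year 3: $35,772 × 1/6 = $5,962. Book value $9,700.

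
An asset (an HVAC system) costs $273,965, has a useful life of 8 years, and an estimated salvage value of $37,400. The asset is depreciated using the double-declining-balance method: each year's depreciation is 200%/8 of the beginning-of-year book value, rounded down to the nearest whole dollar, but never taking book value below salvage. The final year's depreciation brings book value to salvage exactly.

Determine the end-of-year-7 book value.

$37,400

Depreciable base = $273,965 − $37,400 = $236,565.
Year 1: ⌊$273,965 × 200%/8⌋ = $68,491. Book value $205,474.
Year 2: ⌊$205,474 × 200%/8⌋ = $51,368. Book value $154,106.
Year 3: ⌊$154,106 × 200%/8⌋ = $38,526. Book value $115,580.
Year 4: ⌊$115,580 × 200%/8⌋ = $28,895. Book value $86,685.
Year 5: ⌊$86,685 × 200%/8⌋ = $21,671. Book value $65,014.
Year 6: ⌊$65,014 × 200%/8⌋ = $16,253. Book value $48,761.
Year 7: ⌊$48,761 × 200%/8⌋ = $12,190, capped at $11,361. Book value $37,400.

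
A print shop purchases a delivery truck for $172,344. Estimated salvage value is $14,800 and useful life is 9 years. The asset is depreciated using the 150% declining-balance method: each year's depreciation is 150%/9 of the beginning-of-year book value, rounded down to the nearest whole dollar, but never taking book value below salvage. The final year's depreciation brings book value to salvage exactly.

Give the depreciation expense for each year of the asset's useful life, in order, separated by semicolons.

Depreciable base = $172,344 − $14,800 = $157,544.
Year 1: ⌊$172,344 × 150%/9⌋ = $28,724. Book value $143,620.
Year 2: ⌊$143,620 × 150%/9⌋ = $23,936. Book value $119,684.
Year 3: ⌊$119,684 × 150%/9⌋ = $19,947. Book value $99,737.
Year 4: ⌊$99,737 × 150%/9⌋ = $16,622. Book value $83,115.
Year 5: ⌊$83,115 × 150%/9⌋ = $13,852. Book value $69,263.
Year 6: ⌊$69,263 × 150%/9⌋ = $11,543. Book value $57,720.
Year 7: ⌊$57,720 × 150%/9⌋ = $9,620. Book value $48,100.
Year 8: ⌊$48,100 × 150%/9⌋ = $8,016. Book value $40,084.
Year 9 (final): $40,084 − $14,800 = $25,284. Book value $14,800.

$28,724; $23,936; $19,947; $16,622; $13,852; $11,543; $9,620; $8,016; $25,284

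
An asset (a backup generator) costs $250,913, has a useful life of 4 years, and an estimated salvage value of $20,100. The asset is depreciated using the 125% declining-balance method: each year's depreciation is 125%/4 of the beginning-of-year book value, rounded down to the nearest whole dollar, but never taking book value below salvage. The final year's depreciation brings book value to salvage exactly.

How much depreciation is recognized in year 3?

Depreciable base = $250,913 − $20,100 = $230,813.
Year 1: ⌊$250,913 × 125%/4⌋ = $78,410. Book value $172,503.
Year 2: ⌊$172,503 × 125%/4⌋ = $53,907. Book value $118,596.
Year 3: ⌊$118,596 × 125%/4⌋ = $37,061. Book value $81,535.

$37,061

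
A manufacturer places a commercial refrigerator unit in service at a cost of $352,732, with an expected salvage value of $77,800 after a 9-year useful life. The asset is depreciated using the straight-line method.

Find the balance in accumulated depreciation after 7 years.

$213,836

Depreciable base = $352,732 − $77,800 = $274,932.
Annual expense = $274,932 / 9 = $30,548.
End of year 1: book value $322,184.
End of year 2: book value $291,636.
End of year 3: book value $261,088.
End of year 4: book value $230,540.
End of year 5: book value $199,992.
End of year 6: book value $169,444.
End of year 7: book value $138,896.
Accumulated through year 7 = $352,732 − $138,896 = $213,836.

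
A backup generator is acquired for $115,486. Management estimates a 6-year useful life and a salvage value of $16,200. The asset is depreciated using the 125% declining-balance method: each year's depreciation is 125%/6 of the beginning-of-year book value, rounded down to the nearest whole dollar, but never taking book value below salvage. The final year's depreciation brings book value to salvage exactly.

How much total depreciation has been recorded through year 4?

Depreciable base = $115,486 − $16,200 = $99,286.
Year 1: ⌊$115,486 × 125%/6⌋ = $24,059. Book value $91,427.
Year 2: ⌊$91,427 × 125%/6⌋ = $19,047. Book value $72,380.
Year 3: ⌊$72,380 × 125%/6⌋ = $15,079. Book value $57,301.
Year 4: ⌊$57,301 × 125%/6⌋ = $11,937. Book value $45,364.
Accumulated through year 4 = $115,486 − $45,364 = $70,122.

$70,122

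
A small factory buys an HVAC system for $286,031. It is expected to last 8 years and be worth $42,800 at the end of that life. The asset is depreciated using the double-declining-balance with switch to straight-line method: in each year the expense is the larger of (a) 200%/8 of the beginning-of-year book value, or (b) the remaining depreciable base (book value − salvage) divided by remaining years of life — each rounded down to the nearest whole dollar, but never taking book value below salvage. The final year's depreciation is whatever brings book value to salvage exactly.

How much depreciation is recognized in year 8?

Depreciable base = $286,031 − $42,800 = $243,231.
Year 1: DB = ⌊$286,031 × 200%/8⌋ = $71,507; SL = ⌊$243,231/8⌋ = $30,403 → take DB $71,507. Book value $214,524.
Year 2: DB = ⌊$214,524 × 200%/8⌋ = $53,631; SL = ⌊$171,724/7⌋ = $24,532 → take DB $53,631. Book value $160,893.
Year 3: DB = ⌊$160,893 × 200%/8⌋ = $40,223; SL = ⌊$118,093/6⌋ = $19,682 → take DB $40,223. Book value $120,670.
Year 4: DB = ⌊$120,670 × 200%/8⌋ = $30,167; SL = ⌊$77,870/5⌋ = $15,574 → take DB $30,167. Book value $90,503.
Year 5: DB = ⌊$90,503 × 200%/8⌋ = $22,625; SL = ⌊$47,703/4⌋ = $11,925 → take DB $22,625. Book value $67,878.
Year 6: DB = ⌊$67,878 × 200%/8⌋ = $16,969; SL = ⌊$25,078/3⌋ = $8,359 → take DB $16,969. Book value $50,909.
Year 7: DB = ⌊$50,909 × 200%/8⌋ = $12,727; SL = ⌊$8,109/2⌋ = $4,054 → take DB $12,727, capped at $8,109. Book value $42,800.
Year 8 (final): $42,800 − $42,800 = $0. Book value $42,800.

$0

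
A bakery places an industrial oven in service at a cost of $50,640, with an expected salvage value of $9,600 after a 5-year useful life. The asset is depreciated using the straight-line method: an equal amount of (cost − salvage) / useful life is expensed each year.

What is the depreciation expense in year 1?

Depreciable base = $50,640 − $9,600 = $41,040.
Annual expense = $41,040 / 5 = $8,208.

$8,208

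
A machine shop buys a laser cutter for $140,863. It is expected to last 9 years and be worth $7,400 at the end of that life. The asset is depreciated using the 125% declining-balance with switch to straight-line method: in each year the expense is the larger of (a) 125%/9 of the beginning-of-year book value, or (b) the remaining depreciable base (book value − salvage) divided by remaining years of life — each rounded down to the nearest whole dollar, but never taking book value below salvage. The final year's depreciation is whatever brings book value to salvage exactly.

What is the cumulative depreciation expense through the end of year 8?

Depreciable base = $140,863 − $7,400 = $133,463.
Year 1: DB = ⌊$140,863 × 125%/9⌋ = $19,564; SL = ⌊$133,463/9⌋ = $14,829 → take DB $19,564. Book value $121,299.
Year 2: DB = ⌊$121,299 × 125%/9⌋ = $16,847; SL = ⌊$113,899/8⌋ = $14,237 → take DB $16,847. Book value $104,452.
Year 3: DB = ⌊$104,452 × 125%/9⌋ = $14,507; SL = ⌊$97,052/7⌋ = $13,864 → take DB $14,507. Book value $89,945.
Year 4: DB = ⌊$89,945 × 125%/9⌋ = $12,492; SL = ⌊$82,545/6⌋ = $13,757 → take SL $13,757. Book value $76,188.
Year 5: DB = ⌊$76,188 × 125%/9⌋ = $10,581; SL = ⌊$68,788/5⌋ = $13,757 → take SL $13,757. Book value $62,431.
Year 6: DB = ⌊$62,431 × 125%/9⌋ = $8,670; SL = ⌊$55,031/4⌋ = $13,757 → take SL $13,757. Book value $48,674.
Year 7: DB = ⌊$48,674 × 125%/9⌋ = $6,760; SL = ⌊$41,274/3⌋ = $13,758 → take SL $13,758. Book value $34,916.
Year 8: DB = ⌊$34,916 × 125%/9⌋ = $4,849; SL = ⌊$27,516/2⌋ = $13,758 → take SL $13,758. Book value $21,158.
Accumulated through year 8 = $140,863 − $21,158 = $119,705.

$119,705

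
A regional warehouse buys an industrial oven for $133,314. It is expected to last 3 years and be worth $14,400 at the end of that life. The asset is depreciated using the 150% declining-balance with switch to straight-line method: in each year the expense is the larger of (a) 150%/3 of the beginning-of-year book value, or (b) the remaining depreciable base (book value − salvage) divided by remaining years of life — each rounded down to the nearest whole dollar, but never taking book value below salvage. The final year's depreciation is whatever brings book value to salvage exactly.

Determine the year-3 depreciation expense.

$18,929

Depreciable base = $133,314 − $14,400 = $118,914.
Year 1: DB = ⌊$133,314 × 150%/3⌋ = $66,657; SL = ⌊$118,914/3⌋ = $39,638 → take DB $66,657. Book value $66,657.
Year 2: DB = ⌊$66,657 × 150%/3⌋ = $33,328; SL = ⌊$52,257/2⌋ = $26,128 → take DB $33,328. Book value $33,329.
Year 3 (final): $33,329 − $14,400 = $18,929. Book value $14,400.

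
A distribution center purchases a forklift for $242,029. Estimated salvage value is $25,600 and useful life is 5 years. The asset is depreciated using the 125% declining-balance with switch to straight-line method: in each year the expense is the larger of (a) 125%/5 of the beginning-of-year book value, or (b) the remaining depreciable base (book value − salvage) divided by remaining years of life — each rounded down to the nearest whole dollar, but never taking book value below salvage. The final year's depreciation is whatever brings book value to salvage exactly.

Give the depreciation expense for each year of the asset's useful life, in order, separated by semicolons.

$60,507; $45,380; $36,847; $36,847; $36,848

Depreciable base = $242,029 − $25,600 = $216,429.
Year 1: DB = ⌊$242,029 × 125%/5⌋ = $60,507; SL = ⌊$216,429/5⌋ = $43,285 → take DB $60,507. Book value $181,522.
Year 2: DB = ⌊$181,522 × 125%/5⌋ = $45,380; SL = ⌊$155,922/4⌋ = $38,980 → take DB $45,380. Book value $136,142.
Year 3: DB = ⌊$136,142 × 125%/5⌋ = $34,035; SL = ⌊$110,542/3⌋ = $36,847 → take SL $36,847. Book value $99,295.
Year 4: DB = ⌊$99,295 × 125%/5⌋ = $24,823; SL = ⌊$73,695/2⌋ = $36,847 → take SL $36,847. Book value $62,448.
Year 5 (final): $62,448 − $25,600 = $36,848. Book value $25,600.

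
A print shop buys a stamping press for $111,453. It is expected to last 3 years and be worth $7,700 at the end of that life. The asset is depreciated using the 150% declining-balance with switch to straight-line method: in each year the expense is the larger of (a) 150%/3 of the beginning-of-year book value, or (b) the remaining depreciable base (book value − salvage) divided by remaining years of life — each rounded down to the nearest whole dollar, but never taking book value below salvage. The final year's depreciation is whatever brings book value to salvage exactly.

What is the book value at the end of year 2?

$27,864

Depreciable base = $111,453 − $7,700 = $103,753.
Year 1: DB = ⌊$111,453 × 150%/3⌋ = $55,726; SL = ⌊$103,753/3⌋ = $34,584 → take DB $55,726. Book value $55,727.
Year 2: DB = ⌊$55,727 × 150%/3⌋ = $27,863; SL = ⌊$48,027/2⌋ = $24,013 → take DB $27,863. Book value $27,864.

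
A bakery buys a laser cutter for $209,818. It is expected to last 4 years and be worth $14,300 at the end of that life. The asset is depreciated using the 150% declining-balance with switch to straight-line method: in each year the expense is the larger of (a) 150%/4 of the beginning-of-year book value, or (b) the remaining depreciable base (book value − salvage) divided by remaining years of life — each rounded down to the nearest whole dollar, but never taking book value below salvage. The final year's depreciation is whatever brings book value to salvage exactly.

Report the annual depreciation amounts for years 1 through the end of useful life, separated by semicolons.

$78,681; $49,176; $33,830; $33,831

Depreciable base = $209,818 − $14,300 = $195,518.
Year 1: DB = ⌊$209,818 × 150%/4⌋ = $78,681; SL = ⌊$195,518/4⌋ = $48,879 → take DB $78,681. Book value $131,137.
Year 2: DB = ⌊$131,137 × 150%/4⌋ = $49,176; SL = ⌊$116,837/3⌋ = $38,945 → take DB $49,176. Book value $81,961.
Year 3: DB = ⌊$81,961 × 150%/4⌋ = $30,735; SL = ⌊$67,661/2⌋ = $33,830 → take SL $33,830. Book value $48,131.
Year 4 (final): $48,131 − $14,300 = $33,831. Book value $14,300.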